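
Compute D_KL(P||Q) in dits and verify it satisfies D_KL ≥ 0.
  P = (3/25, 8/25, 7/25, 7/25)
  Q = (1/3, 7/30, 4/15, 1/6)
0.0597 dits

KL divergence satisfies the Gibbs inequality: D_KL(P||Q) ≥ 0 for all distributions P, Q.

D_KL(P||Q) = Σ p(x) log(p(x)/q(x))
Term by term:
  x=0: 3/25 × log_10[(3/25)/(1/3)] = -0.0532
  x=1: 8/25 × log_10[(8/25)/(7/30)] = 0.0439
  x=2: 7/25 × log_10[(7/25)/(4/15)] = 0.0059
  x=3: 7/25 × log_10[(7/25)/(1/6)] = 0.0631
D_KL(P||Q) = 0.0597 dits

D_KL(P||Q) = 0.0597 ≥ 0 ✓

This non-negativity is a fundamental property: relative entropy cannot be negative because it measures how different Q is from P.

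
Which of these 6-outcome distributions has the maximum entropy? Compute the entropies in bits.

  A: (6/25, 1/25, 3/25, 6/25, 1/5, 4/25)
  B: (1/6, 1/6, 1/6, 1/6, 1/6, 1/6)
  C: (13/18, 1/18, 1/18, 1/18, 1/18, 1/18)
B

For a discrete distribution over n outcomes, entropy is maximized by the uniform distribution.

Computing entropies:
H(A) = 2.4285 bits
H(B) = 2.5850 bits
H(C) = 1.4974 bits

The uniform distribution (where all probabilities equal 1/6) achieves the maximum entropy of log_2(6) = 2.5850 bits.

Distribution B has the highest entropy.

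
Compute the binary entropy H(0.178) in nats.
0.4683 nats

The binary entropy function is:
H(p) = -p log(p) - (1-p) log(1-p)

H(0.178) = -0.178 × log_e(0.178) - 0.822 × log_e(0.822)
H(0.178) = 0.4683 nats

Note: Binary entropy is maximized at p=0.5 (H=1 bit) and minimized at p=0 or p=1 (H=0).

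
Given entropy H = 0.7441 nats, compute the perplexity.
2.1045

Perplexity is e^H (or exp(H) for natural log).

H = 0.7441 nats
Perplexity = e^0.7441 = 2.1045

Interpretation: The model's uncertainty is equivalent to choosing uniformly among 2.1 options.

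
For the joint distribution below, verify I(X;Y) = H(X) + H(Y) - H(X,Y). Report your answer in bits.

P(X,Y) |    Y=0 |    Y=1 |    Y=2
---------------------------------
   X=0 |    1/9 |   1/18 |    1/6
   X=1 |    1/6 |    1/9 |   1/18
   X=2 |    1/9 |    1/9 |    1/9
I(X;Y) = 0.0705 bits

Mutual information has multiple equivalent forms:
- I(X;Y) = H(X) - H(X|Y)
- I(X;Y) = H(Y) - H(Y|X)
- I(X;Y) = H(X) + H(Y) - H(X,Y)

Computing all quantities:
H(X) = 1.5850, H(Y) = 1.5715, H(X,Y) = 3.0860
H(X|Y) = 1.5145, H(Y|X) = 1.5011

Verification:
H(X) - H(X|Y) = 1.5850 - 1.5145 = 0.0705
H(Y) - H(Y|X) = 1.5715 - 1.5011 = 0.0705
H(X) + H(Y) - H(X,Y) = 1.5850 + 1.5715 - 3.0860 = 0.0705

All forms give I(X;Y) = 0.0705 bits. ✓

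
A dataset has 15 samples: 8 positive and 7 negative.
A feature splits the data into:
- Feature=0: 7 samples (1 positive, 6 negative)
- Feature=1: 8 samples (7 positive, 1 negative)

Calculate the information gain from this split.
0.4308 bits

Information Gain = H(Y) - H(Y|Feature)

Before split:
P(positive) = 8/15 = 0.5333
H(Y) = 0.9968 bits

After split:
Feature=0: H = 0.5917 bits (weight = 7/15)
Feature=1: H = 0.5436 bits (weight = 8/15)
H(Y|Feature) = (7/15)×0.5917 + (8/15)×0.5436 = 0.5660 bits

Information Gain = 0.9968 - 0.5660 = 0.4308 bits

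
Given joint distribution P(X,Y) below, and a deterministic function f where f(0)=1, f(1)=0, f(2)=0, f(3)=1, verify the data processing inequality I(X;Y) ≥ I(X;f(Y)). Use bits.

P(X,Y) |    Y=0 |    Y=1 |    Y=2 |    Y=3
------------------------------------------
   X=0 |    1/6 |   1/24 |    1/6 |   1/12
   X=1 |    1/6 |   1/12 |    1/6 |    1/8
I(X;Y) = 0.0112, I(X;f(Y)) = 0.0000, inequality holds: 0.0112 ≥ 0.0000

Data Processing Inequality: For any Markov chain X → Y → Z, we have I(X;Y) ≥ I(X;Z).

Here Z = f(Y) is a deterministic function of Y, forming X → Y → Z.

Original I(X;Y) = 0.0112 bits

After applying f:
P(X,Z) where Z=f(Y):
- P(X,Z=0) = P(X,Y=1) + P(X,Y=2)
- P(X,Z=1) = P(X,Y=0) + P(X,Y=3)

I(X;Z) = I(X;f(Y)) = 0.0000 bits

Verification: 0.0112 ≥ 0.0000 ✓

Information cannot be created by processing; the function f can only lose information about X.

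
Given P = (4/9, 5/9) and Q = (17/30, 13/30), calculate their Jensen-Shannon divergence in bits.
0.0108 bits

Jensen-Shannon divergence is:
JSD(P||Q) = 0.5 × D_KL(P||M) + 0.5 × D_KL(Q||M)
where M = 0.5 × (P + Q) is the mixture distribution.

M = 0.5 × (4/9, 5/9) + 0.5 × (17/30, 13/30) = (0.505556, 0.494444)

D_KL(P||M) = 0.0108 bits
D_KL(Q||M) = 0.0108 bits

JSD(P||Q) = 0.5 × 0.0108 + 0.5 × 0.0108 = 0.0108 bits

Unlike KL divergence, JSD is symmetric and bounded: 0 ≤ JSD ≤ log(2).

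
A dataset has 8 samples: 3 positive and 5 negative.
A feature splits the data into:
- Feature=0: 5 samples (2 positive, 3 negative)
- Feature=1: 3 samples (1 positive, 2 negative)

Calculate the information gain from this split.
0.0032 bits

Information Gain = H(Y) - H(Y|Feature)

Before split:
P(positive) = 3/8 = 0.3750
H(Y) = 0.9544 bits

After split:
Feature=0: H = 0.9710 bits (weight = 5/8)
Feature=1: H = 0.9183 bits (weight = 3/8)
H(Y|Feature) = (5/8)×0.9710 + (3/8)×0.9183 = 0.9512 bits

Information Gain = 0.9544 - 0.9512 = 0.0032 bits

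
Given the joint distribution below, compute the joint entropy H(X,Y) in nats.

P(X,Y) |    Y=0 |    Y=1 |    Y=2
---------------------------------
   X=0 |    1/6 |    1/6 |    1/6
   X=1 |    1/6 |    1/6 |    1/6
1.7918 nats

Joint entropy is H(X,Y) = -Σ_{x,y} p(x,y) log p(x,y).

Summing over all non-zero entries:
H(X,Y) = -[1/6·log_e(1/6) + 1/6·log_e(1/6) + 1/6·log_e(1/6) + 1/6·log_e(1/6) + 1/6·log_e(1/6) + 1/6·log_e(1/6)]
H(X,Y) = 1.7918 nats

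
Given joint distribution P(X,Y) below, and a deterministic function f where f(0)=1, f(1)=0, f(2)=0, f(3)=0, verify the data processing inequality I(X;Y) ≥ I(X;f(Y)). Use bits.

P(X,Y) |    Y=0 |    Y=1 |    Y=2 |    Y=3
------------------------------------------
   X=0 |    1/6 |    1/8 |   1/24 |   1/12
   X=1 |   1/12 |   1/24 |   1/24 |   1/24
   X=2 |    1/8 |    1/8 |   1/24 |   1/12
I(X;Y) = 0.0167, I(X;f(Y)) = 0.0032, inequality holds: 0.0167 ≥ 0.0032

Data Processing Inequality: For any Markov chain X → Y → Z, we have I(X;Y) ≥ I(X;Z).

Here Z = f(Y) is a deterministic function of Y, forming X → Y → Z.

Original I(X;Y) = 0.0167 bits

After applying f:
P(X,Z) where Z=f(Y):
- P(X,Z=0) = P(X,Y=1) + P(X,Y=2) + P(X,Y=3)
- P(X,Z=1) = P(X,Y=0)

I(X;Z) = I(X;f(Y)) = 0.0032 bits

Verification: 0.0167 ≥ 0.0032 ✓

Information cannot be created by processing; the function f can only lose information about X.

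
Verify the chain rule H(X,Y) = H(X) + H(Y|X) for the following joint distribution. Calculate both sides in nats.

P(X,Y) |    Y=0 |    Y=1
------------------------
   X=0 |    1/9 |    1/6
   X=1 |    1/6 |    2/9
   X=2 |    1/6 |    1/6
H(X,Y) = 1.7729, H(X) = 1.0893, H(Y|X) = 0.6836 (all in nats)

Chain rule: H(X,Y) = H(X) + H(Y|X)

Left side — joint entropy directly:
H(X,Y) = -Σ p(x,y) log p(x,y) = 1.7729 nats

Right side — compute H(Y|X) from the conditional distributions:
P(X) = (5/18, 7/18, 1/3), so H(X) = 1.0893 nats
H(Y|X) = Σ_x P(X=x) · H(Y|X=x):
  P(Y|X=0) = (2/5, 3/5), H(Y|X=0) = 0.6730, weight P(X=0) = 5/18
  P(Y|X=1) = (3/7, 4/7), H(Y|X=1) = 0.6829, weight P(X=1) = 7/18
  P(Y|X=2) = (1/2, 1/2), H(Y|X=2) = 0.6931, weight P(X=2) = 1/3
H(Y|X) = 0.6836 nats

H(X) + H(Y|X) = 1.0893 + 0.6836 = 1.7729 nats

Both sides equal 1.7729 nats. ✓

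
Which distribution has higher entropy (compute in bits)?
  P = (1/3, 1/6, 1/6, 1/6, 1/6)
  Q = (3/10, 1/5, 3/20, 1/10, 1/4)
P

Computing entropies in bits:
H(P) = 2.2516
H(Q) = 2.2282

Distribution P has higher entropy.

Intuition: The distribution closer to uniform (more spread out) has higher entropy.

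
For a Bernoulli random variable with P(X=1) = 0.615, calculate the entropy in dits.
0.2894 dits

The binary entropy function is:
H(p) = -p log(p) - (1-p) log(1-p)

H(0.615) = -0.615 × log_10(0.615) - 0.385 × log_10(0.385)
H(0.615) = 0.2894 dits

Note: Binary entropy is maximized at p=0.5 (H=1 bit) and minimized at p=0 or p=1 (H=0).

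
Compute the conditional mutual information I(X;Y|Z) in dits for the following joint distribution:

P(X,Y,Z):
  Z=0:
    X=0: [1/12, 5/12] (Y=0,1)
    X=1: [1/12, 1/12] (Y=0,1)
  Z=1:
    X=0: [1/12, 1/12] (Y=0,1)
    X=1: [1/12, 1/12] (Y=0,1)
0.0148 dits

Conditional mutual information: I(X;Y|Z) = H(X|Z) + H(Y|Z) - H(X,Y|Z)

H(Z) = 0.2764
H(X,Z) = 0.5396 → H(X|Z) = 0.2632
H(Y,Z) = 0.5396 → H(Y|Z) = 0.2632
H(X,Y,Z) = 0.7879 → H(X,Y|Z) = 0.5115

I(X;Y|Z) = 0.2632 + 0.2632 - 0.5115 = 0.0148 dits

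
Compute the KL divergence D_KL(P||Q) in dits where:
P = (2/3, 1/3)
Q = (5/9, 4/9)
0.0111 dits

KL divergence: D_KL(P||Q) = Σ p(x) log(p(x)/q(x))

Computing term by term:
  x=0: 2/3 × log_10[(2/3)/(5/9)] = 2/3 × 0.0792 = 0.0528
  x=1: 1/3 × log_10[(1/3)/(4/9)] = 1/3 × -0.1249 = -0.0416

D_KL(P||Q) = 0.0111 dits

Note: KL divergence is always non-negative and equals 0 iff P = Q.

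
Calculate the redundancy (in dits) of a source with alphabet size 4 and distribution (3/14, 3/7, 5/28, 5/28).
0.0338 dits

Redundancy measures how far a source is from maximum entropy:
R = H_max - H(X)

Maximum entropy for 4 symbols: H_max = log_10(4) = 0.6021 dits
Actual entropy: H(X) = 0.5683 dits
Redundancy: R = 0.6021 - 0.5683 = 0.0338 dits

This redundancy represents potential for compression: the source could be compressed by 0.0338 dits per symbol.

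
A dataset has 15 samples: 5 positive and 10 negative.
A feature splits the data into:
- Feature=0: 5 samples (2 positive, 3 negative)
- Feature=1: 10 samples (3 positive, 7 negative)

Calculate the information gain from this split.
0.0071 bits

Information Gain = H(Y) - H(Y|Feature)

Before split:
P(positive) = 5/15 = 0.3333
H(Y) = 0.9183 bits

After split:
Feature=0: H = 0.9710 bits (weight = 5/15)
Feature=1: H = 0.8813 bits (weight = 10/15)
H(Y|Feature) = (5/15)×0.9710 + (10/15)×0.8813 = 0.9112 bits

Information Gain = 0.9183 - 0.9112 = 0.0071 bits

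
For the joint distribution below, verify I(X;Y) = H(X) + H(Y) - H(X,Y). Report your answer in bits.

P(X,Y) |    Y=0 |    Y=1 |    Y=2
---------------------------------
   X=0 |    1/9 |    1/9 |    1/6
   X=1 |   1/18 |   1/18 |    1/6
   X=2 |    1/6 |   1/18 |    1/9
I(X;Y) = 0.0579 bits

Mutual information has multiple equivalent forms:
- I(X;Y) = H(X) - H(X|Y)
- I(X;Y) = H(Y) - H(Y|X)
- I(X;Y) = H(X) + H(Y) - H(X,Y)

Computing all quantities:
H(X) = 1.5715, H(Y) = 1.5305, H(X,Y) = 3.0441
H(X|Y) = 1.5136, H(Y|X) = 1.4726

Verification:
H(X) - H(X|Y) = 1.5715 - 1.5136 = 0.0579
H(Y) - H(Y|X) = 1.5305 - 1.4726 = 0.0579
H(X) + H(Y) - H(X,Y) = 1.5715 + 1.5305 - 3.0441 = 0.0579

All forms give I(X;Y) = 0.0579 bits. ✓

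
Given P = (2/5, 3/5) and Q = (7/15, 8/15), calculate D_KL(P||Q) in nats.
0.0090 nats

KL divergence: D_KL(P||Q) = Σ p(x) log(p(x)/q(x))

Computing term by term:
  x=0: 2/5 × log_e[(2/5)/(7/15)] = 2/5 × -0.1542 = -0.0617
  x=1: 3/5 × log_e[(3/5)/(8/15)] = 3/5 × 0.1178 = 0.0707

D_KL(P||Q) = 0.0090 nats

Note: KL divergence is always non-negative and equals 0 iff P = Q.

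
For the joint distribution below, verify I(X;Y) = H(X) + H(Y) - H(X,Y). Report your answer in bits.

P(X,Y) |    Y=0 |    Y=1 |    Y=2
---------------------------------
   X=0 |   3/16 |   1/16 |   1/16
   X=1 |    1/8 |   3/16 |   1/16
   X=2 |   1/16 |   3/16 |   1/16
I(X;Y) = 0.1012 bits

Mutual information has multiple equivalent forms:
- I(X;Y) = H(X) - H(X|Y)
- I(X;Y) = H(Y) - H(Y|X)
- I(X;Y) = H(X) + H(Y) - H(X,Y)

Computing all quantities:
H(X) = 1.5794, H(Y) = 1.5052, H(X,Y) = 2.9835
H(X|Y) = 1.4782, H(Y|X) = 1.4040

Verification:
H(X) - H(X|Y) = 1.5794 - 1.4782 = 0.1012
H(Y) - H(Y|X) = 1.5052 - 1.4040 = 0.1012
H(X) + H(Y) - H(X,Y) = 1.5794 + 1.5052 - 2.9835 = 0.1012

All forms give I(X;Y) = 0.1012 bits. ✓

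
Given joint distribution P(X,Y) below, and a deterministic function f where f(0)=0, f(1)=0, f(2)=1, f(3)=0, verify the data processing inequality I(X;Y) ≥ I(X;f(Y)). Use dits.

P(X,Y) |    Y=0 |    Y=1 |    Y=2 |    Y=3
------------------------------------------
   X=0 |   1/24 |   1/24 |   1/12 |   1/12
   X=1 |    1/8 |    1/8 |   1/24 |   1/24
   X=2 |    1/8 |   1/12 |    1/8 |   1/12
I(X;Y) = 0.0257, I(X;f(Y)) = 0.0100, inequality holds: 0.0257 ≥ 0.0100

Data Processing Inequality: For any Markov chain X → Y → Z, we have I(X;Y) ≥ I(X;Z).

Here Z = f(Y) is a deterministic function of Y, forming X → Y → Z.

Original I(X;Y) = 0.0257 dits

After applying f:
P(X,Z) where Z=f(Y):
- P(X,Z=0) = P(X,Y=0) + P(X,Y=1) + P(X,Y=3)
- P(X,Z=1) = P(X,Y=2)

I(X;Z) = I(X;f(Y)) = 0.0100 dits

Verification: 0.0257 ≥ 0.0100 ✓

Information cannot be created by processing; the function f can only lose information about X.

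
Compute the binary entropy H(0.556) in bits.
0.9909 bits

The binary entropy function is:
H(p) = -p log(p) - (1-p) log(1-p)

H(0.556) = -0.556 × log_2(0.556) - 0.444 × log_2(0.444)
H(0.556) = 0.9909 bits

Note: Binary entropy is maximized at p=0.5 (H=1 bit) and minimized at p=0 or p=1 (H=0).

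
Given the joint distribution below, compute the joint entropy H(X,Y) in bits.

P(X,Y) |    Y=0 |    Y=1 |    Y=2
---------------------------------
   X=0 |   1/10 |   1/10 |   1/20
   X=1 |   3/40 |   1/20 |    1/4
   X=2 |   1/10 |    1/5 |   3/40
2.9537 bits

Joint entropy is H(X,Y) = -Σ_{x,y} p(x,y) log p(x,y).

Summing over all non-zero entries:
H(X,Y) = -[1/10·log_2(1/10) + 1/10·log_2(1/10) + 1/20·log_2(1/20) + 3/40·log_2(3/40) + 1/20·log_2(1/20) + 1/4·log_2(1/4) + 1/10·log_2(1/10) + 1/5·log_2(1/5) + 3/40·log_2(3/40)]
H(X,Y) = 2.9537 bits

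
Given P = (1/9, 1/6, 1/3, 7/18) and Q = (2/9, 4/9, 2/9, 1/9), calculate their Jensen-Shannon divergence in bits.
0.1279 bits

Jensen-Shannon divergence is:
JSD(P||Q) = 0.5 × D_KL(P||M) + 0.5 × D_KL(Q||M)
where M = 0.5 × (P + Q) is the mixture distribution.

M = 0.5 × (1/9, 1/6, 1/3, 7/18) + 0.5 × (2/9, 4/9, 2/9, 1/9) = (1/6, 11/36, 5/18, 1/4)

D_KL(P||M) = 0.1248 bits
D_KL(Q||M) = 0.1310 bits

JSD(P||Q) = 0.5 × 0.1248 + 0.5 × 0.1310 = 0.1279 bits

Unlike KL divergence, JSD is symmetric and bounded: 0 ≤ JSD ≤ log(2).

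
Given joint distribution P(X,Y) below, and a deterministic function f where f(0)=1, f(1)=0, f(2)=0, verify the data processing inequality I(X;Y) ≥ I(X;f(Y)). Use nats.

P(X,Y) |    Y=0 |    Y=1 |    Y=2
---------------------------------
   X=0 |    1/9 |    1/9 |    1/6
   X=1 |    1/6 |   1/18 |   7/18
I(X;Y) = 0.0358, I(X;f(Y)) = 0.0001, inequality holds: 0.0358 ≥ 0.0001

Data Processing Inequality: For any Markov chain X → Y → Z, we have I(X;Y) ≥ I(X;Z).

Here Z = f(Y) is a deterministic function of Y, forming X → Y → Z.

Original I(X;Y) = 0.0358 nats

After applying f:
P(X,Z) where Z=f(Y):
- P(X,Z=0) = P(X,Y=1) + P(X,Y=2)
- P(X,Z=1) = P(X,Y=0)

I(X;Z) = I(X;f(Y)) = 0.0001 nats

Verification: 0.0358 ≥ 0.0001 ✓

Information cannot be created by processing; the function f can only lose information about X.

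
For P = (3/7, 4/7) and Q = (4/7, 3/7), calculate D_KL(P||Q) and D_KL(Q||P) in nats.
D_KL(P||Q) = 0.0411, D_KL(Q||P) = 0.0411

KL divergence is not symmetric: D_KL(P||Q) ≠ D_KL(Q||P) in general.

D_KL(P||Q) = 0.0411 nats
D_KL(Q||P) = 0.0411 nats

In this case they happen to be equal (to 4 decimal places).

This asymmetry is why KL divergence is not a true distance metric.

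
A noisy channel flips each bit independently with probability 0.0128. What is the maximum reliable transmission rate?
0.9012 bits

For a binary symmetric channel (BSC) with error probability p:
Capacity C = 1 - H(p) bits per symbol

where H(p) = -p log₂(p) - (1-p) log₂(1-p) is the binary entropy function.

H(0.0128) = 0.0988 bits
C = 1 - 0.0988 = 0.9012 bits per symbol

This means we can reliably transmit up to 0.9012 bits of information per channel use.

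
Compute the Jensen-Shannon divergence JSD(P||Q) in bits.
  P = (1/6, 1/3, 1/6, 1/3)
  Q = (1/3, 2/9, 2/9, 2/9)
0.0394 bits

Jensen-Shannon divergence is:
JSD(P||Q) = 0.5 × D_KL(P||M) + 0.5 × D_KL(Q||M)
where M = 0.5 × (P + Q) is the mixture distribution.

M = 0.5 × (1/6, 1/3, 1/6, 1/3) + 0.5 × (1/3, 2/9, 2/9, 2/9) = (1/4, 5/18, 7/36, 5/18)

D_KL(P||M) = 0.0408 bits
D_KL(Q||M) = 0.0381 bits

JSD(P||Q) = 0.5 × 0.0408 + 0.5 × 0.0381 = 0.0394 bits

Unlike KL divergence, JSD is symmetric and bounded: 0 ≤ JSD ≤ log(2).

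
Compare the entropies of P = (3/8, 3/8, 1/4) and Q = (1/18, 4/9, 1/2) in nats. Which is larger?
P

Computing entropies in nats:
H(P) = 1.0822
H(Q) = 0.8676

Distribution P has higher entropy.

Intuition: The distribution closer to uniform (more spread out) has higher entropy.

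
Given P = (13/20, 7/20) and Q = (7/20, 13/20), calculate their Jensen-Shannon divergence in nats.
0.0457 nats

Jensen-Shannon divergence is:
JSD(P||Q) = 0.5 × D_KL(P||M) + 0.5 × D_KL(Q||M)
where M = 0.5 × (P + Q) is the mixture distribution.

M = 0.5 × (13/20, 7/20) + 0.5 × (7/20, 13/20) = (1/2, 1/2)

D_KL(P||M) = 0.0457 nats
D_KL(Q||M) = 0.0457 nats

JSD(P||Q) = 0.5 × 0.0457 + 0.5 × 0.0457 = 0.0457 nats

Unlike KL divergence, JSD is symmetric and bounded: 0 ≤ JSD ≤ log(2).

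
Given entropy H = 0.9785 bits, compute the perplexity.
1.9704

Perplexity is 2^H (or exp(H) for natural log).

H = 0.9785 bits
Perplexity = 2^0.9785 = 1.9704

Interpretation: The model's uncertainty is equivalent to choosing uniformly among 2.0 options.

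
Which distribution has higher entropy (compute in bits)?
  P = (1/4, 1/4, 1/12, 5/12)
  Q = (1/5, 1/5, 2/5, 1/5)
Q

Computing entropies in bits:
H(P) = 1.8250
H(Q) = 1.9219

Distribution Q has higher entropy.

Intuition: The distribution closer to uniform (more spread out) has higher entropy.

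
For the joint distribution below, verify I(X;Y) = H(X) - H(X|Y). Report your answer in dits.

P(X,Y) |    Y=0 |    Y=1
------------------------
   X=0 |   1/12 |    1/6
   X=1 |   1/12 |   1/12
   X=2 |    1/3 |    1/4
I(X;Y) = 0.0087 dits

Mutual information has multiple equivalent forms:
- I(X;Y) = H(X) - H(X|Y)
- I(X;Y) = H(Y) - H(Y|X)
- I(X;Y) = H(X) + H(Y) - H(X,Y)

Computing all quantities:
H(X) = 0.4168, H(Y) = 0.3010, H(X,Y) = 0.7090
H(X|Y) = 0.4080, H(Y|X) = 0.2923

Verification:
H(X) - H(X|Y) = 0.4168 - 0.4080 = 0.0087
H(Y) - H(Y|X) = 0.3010 - 0.2923 = 0.0087
H(X) + H(Y) - H(X,Y) = 0.4168 + 0.3010 - 0.7090 = 0.0087

All forms give I(X;Y) = 0.0087 dits. ✓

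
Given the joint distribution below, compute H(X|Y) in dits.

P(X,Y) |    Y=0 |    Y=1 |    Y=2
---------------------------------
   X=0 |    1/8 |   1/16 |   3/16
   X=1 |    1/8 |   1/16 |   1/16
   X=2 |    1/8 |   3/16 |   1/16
0.4369 dits

Using the chain rule: H(X|Y) = H(X,Y) - H(Y)

First, compute H(X,Y) = 0.9123 dits

Marginal P(Y) = (3/8, 5/16, 5/16)
H(Y) = 0.4755 dits

H(X|Y) = H(X,Y) - H(Y) = 0.9123 - 0.4755 = 0.4369 dits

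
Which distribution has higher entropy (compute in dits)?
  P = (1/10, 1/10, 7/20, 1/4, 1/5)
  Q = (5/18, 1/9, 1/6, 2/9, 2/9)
Q

Computing entropies in dits:
H(P) = 0.6499
H(Q) = 0.6806

Distribution Q has higher entropy.

Intuition: The distribution closer to uniform (more spread out) has higher entropy.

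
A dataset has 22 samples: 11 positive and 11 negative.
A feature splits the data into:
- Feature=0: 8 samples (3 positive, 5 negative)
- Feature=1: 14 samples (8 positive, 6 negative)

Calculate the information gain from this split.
0.0260 bits

Information Gain = H(Y) - H(Y|Feature)

Before split:
P(positive) = 11/22 = 0.5000
H(Y) = 1.0000 bits

After split:
Feature=0: H = 0.9544 bits (weight = 8/22)
Feature=1: H = 0.9852 bits (weight = 14/22)
H(Y|Feature) = (8/22)×0.9544 + (14/22)×0.9852 = 0.9740 bits

Information Gain = 1.0000 - 0.9740 = 0.0260 bits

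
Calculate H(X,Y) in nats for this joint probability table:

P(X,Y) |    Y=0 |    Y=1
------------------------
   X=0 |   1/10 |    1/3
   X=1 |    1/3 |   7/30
1.3022 nats

Joint entropy is H(X,Y) = -Σ_{x,y} p(x,y) log p(x,y).

Summing over all non-zero entries:
H(X,Y) = -[1/10·log_e(1/10) + 1/3·log_e(1/3) + 1/3·log_e(1/3) + 7/30·log_e(7/30)]
H(X,Y) = 1.3022 nats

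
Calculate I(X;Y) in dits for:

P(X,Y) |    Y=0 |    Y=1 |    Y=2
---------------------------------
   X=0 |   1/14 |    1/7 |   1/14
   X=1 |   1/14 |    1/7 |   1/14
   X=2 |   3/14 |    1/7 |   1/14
0.0145 dits

Mutual information: I(X;Y) = H(X) + H(Y) - H(X,Y)

Marginals:
P(X) = (2/7, 2/7, 3/7), H(X) = 0.4686 dits
P(Y) = (5/14, 3/7, 3/14), H(Y) = 0.4608 dits

Joint entropy: H(X,Y) = 0.9149 dits

I(X;Y) = 0.4686 + 0.4608 - 0.9149 = 0.0145 dits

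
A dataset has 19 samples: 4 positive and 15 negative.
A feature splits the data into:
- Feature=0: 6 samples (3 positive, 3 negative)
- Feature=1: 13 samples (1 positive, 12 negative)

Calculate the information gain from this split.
0.1590 bits

Information Gain = H(Y) - H(Y|Feature)

Before split:
P(positive) = 4/19 = 0.2105
H(Y) = 0.7425 bits

After split:
Feature=0: H = 1.0000 bits (weight = 6/19)
Feature=1: H = 0.3912 bits (weight = 13/19)
H(Y|Feature) = (6/19)×1.0000 + (13/19)×0.3912 = 0.5835 bits

Information Gain = 0.7425 - 0.5835 = 0.1590 bits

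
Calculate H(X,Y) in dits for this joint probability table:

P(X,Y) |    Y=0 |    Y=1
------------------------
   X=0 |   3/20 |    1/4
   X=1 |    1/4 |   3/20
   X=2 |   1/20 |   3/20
0.7368 dits

Joint entropy is H(X,Y) = -Σ_{x,y} p(x,y) log p(x,y).

Summing over all non-zero entries:
H(X,Y) = -[3/20·log_10(3/20) + 1/4·log_10(1/4) + 1/4·log_10(1/4) + 3/20·log_10(3/20) + 1/20·log_10(1/20) + 3/20·log_10(3/20)]
H(X,Y) = 0.7368 dits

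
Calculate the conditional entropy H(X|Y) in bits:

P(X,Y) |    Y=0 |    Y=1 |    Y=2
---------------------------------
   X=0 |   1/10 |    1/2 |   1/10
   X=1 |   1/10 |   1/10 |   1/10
0.7900 bits

Using the chain rule: H(X|Y) = H(X,Y) - H(Y)

First, compute H(X,Y) = 2.1610 bits

Marginal P(Y) = (1/5, 3/5, 1/5)
H(Y) = 1.3710 bits

H(X|Y) = H(X,Y) - H(Y) = 2.1610 - 1.3710 = 0.7900 bits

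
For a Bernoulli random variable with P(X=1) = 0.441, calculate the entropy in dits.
0.2980 dits

The binary entropy function is:
H(p) = -p log(p) - (1-p) log(1-p)

H(0.441) = -0.441 × log_10(0.441) - 0.559 × log_10(0.559)
H(0.441) = 0.2980 dits

Note: Binary entropy is maximized at p=0.5 (H=1 bit) and minimized at p=0 or p=1 (H=0).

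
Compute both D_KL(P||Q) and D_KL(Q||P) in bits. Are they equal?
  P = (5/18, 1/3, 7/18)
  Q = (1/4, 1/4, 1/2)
D_KL(P||Q) = 0.0396, D_KL(Q||P) = 0.0395

KL divergence is not symmetric: D_KL(P||Q) ≠ D_KL(Q||P) in general.

D_KL(P||Q) = 0.0396 bits
D_KL(Q||P) = 0.0395 bits

No, they are not equal!

This asymmetry is why KL divergence is not a true distance metric.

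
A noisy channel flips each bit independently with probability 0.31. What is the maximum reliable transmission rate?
0.1068 bits

For a binary symmetric channel (BSC) with error probability p:
Capacity C = 1 - H(p) bits per symbol

where H(p) = -p log₂(p) - (1-p) log₂(1-p) is the binary entropy function.

H(0.31) = 0.8932 bits
C = 1 - 0.8932 = 0.1068 bits per symbol

This means we can reliably transmit up to 0.1068 bits of information per channel use.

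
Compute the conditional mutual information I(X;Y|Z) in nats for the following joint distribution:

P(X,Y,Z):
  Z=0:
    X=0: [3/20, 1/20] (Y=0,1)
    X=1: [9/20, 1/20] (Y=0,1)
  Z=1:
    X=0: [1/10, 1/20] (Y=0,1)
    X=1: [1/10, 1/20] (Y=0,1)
0.0121 nats

Conditional mutual information: I(X;Y|Z) = H(X|Z) + H(Y|Z) - H(X,Y|Z)

H(Z) = 0.6109
H(X,Z) = 1.2376 → H(X|Z) = 0.6267
H(Y,Z) = 1.0889 → H(Y|Z) = 0.4780
H(X,Y,Z) = 1.7036 → H(X,Y|Z) = 1.0927

I(X;Y|Z) = 0.6267 + 0.4780 - 1.0927 = 0.0121 nats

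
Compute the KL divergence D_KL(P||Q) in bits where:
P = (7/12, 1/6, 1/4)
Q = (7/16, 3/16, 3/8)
0.0675 bits

KL divergence: D_KL(P||Q) = Σ p(x) log(p(x)/q(x))

Computing term by term:
  x=0: 7/12 × log_2[(7/12)/(7/16)] = 7/12 × 0.4150 = 0.2421
  x=1: 1/6 × log_2[(1/6)/(3/16)] = 1/6 × -0.1699 = -0.0283
  x=2: 1/4 × log_2[(1/4)/(3/8)] = 1/4 × -0.5850 = -0.1462

D_KL(P||Q) = 0.0675 bits

Note: KL divergence is always non-negative and equals 0 iff P = Q.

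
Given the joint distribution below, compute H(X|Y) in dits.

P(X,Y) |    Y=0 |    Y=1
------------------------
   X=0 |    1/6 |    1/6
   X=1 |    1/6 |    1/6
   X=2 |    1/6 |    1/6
0.4771 dits

Using the chain rule: H(X|Y) = H(X,Y) - H(Y)

First, compute H(X,Y) = 0.7782 dits

Marginal P(Y) = (1/2, 1/2)
H(Y) = 0.3010 dits

H(X|Y) = H(X,Y) - H(Y) = 0.7782 - 0.3010 = 0.4771 dits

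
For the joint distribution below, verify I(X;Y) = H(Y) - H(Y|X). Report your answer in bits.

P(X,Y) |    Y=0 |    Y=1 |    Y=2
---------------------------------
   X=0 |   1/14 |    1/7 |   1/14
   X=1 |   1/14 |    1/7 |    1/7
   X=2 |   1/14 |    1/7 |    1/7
I(X;Y) = 0.0150 bits

Mutual information has multiple equivalent forms:
- I(X;Y) = H(X) - H(X|Y)
- I(X;Y) = H(Y) - H(Y|X)
- I(X;Y) = H(X) + H(Y) - H(X,Y)

Computing all quantities:
H(X) = 1.5774, H(Y) = 1.5306, H(X,Y) = 3.0931
H(X|Y) = 1.5625, H(Y|X) = 1.5157

Verification:
H(X) - H(X|Y) = 1.5774 - 1.5625 = 0.0150
H(Y) - H(Y|X) = 1.5306 - 1.5157 = 0.0150
H(X) + H(Y) - H(X,Y) = 1.5774 + 1.5306 - 3.0931 = 0.0150

All forms give I(X;Y) = 0.0150 bits. ✓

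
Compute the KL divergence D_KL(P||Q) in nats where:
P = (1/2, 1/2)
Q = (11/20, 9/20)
0.0050 nats

KL divergence: D_KL(P||Q) = Σ p(x) log(p(x)/q(x))

Computing term by term:
  x=0: 1/2 × log_e[(1/2)/(11/20)] = 1/2 × -0.0953 = -0.0477
  x=1: 1/2 × log_e[(1/2)/(9/20)] = 1/2 × 0.1054 = 0.0527

D_KL(P||Q) = 0.0050 nats

Note: KL divergence is always non-negative and equals 0 iff P = Q.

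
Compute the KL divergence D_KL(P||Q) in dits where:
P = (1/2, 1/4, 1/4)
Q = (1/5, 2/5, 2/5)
0.0969 dits

KL divergence: D_KL(P||Q) = Σ p(x) log(p(x)/q(x))

Computing term by term:
  x=0: 1/2 × log_10[(1/2)/(1/5)] = 1/2 × 0.3979 = 0.1990
  x=1: 1/4 × log_10[(1/4)/(2/5)] = 1/4 × -0.2041 = -0.0510
  x=2: 1/4 × log_10[(1/4)/(2/5)] = 1/4 × -0.2041 = -0.0510

D_KL(P||Q) = 0.0969 dits

Note: KL divergence is always non-negative and equals 0 iff P = Q.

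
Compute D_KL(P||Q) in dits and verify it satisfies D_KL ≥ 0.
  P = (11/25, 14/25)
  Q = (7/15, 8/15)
0.0006 dits

KL divergence satisfies the Gibbs inequality: D_KL(P||Q) ≥ 0 for all distributions P, Q.

D_KL(P||Q) = Σ p(x) log(p(x)/q(x))
Term by term:
  x=0: 11/25 × log_10[(11/25)/(7/15)] = -0.0112
  x=1: 14/25 × log_10[(14/25)/(8/15)] = 0.0119
D_KL(P||Q) = 0.0006 dits

D_KL(P||Q) = 0.0006 ≥ 0 ✓

This non-negativity is a fundamental property: relative entropy cannot be negative because it measures how different Q is from P.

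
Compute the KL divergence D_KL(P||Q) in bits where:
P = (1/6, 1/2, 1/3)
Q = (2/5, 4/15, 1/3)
0.2429 bits

KL divergence: D_KL(P||Q) = Σ p(x) log(p(x)/q(x))

Computing term by term:
  x=0: 1/6 × log_2[(1/6)/(2/5)] = 1/6 × -1.2630 = -0.2105
  x=1: 1/2 × log_2[(1/2)/(4/15)] = 1/2 × 0.9069 = 0.4534
  x=2: 1/3 × log_2[(1/3)/(1/3)] = 1/3 × 0.0000 = 0.0000

D_KL(P||Q) = 0.2429 bits

Note: KL divergence is always non-negative and equals 0 iff P = Q.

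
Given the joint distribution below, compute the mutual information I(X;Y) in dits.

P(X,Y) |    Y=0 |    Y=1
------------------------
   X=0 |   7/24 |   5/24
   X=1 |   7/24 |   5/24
0.0000 dits

Mutual information: I(X;Y) = H(X) + H(Y) - H(X,Y)

Marginals:
P(X) = (1/2, 1/2), H(X) = 0.3010 dits
P(Y) = (7/12, 5/12), H(Y) = 0.2950 dits

Joint entropy: H(X,Y) = 0.5960 dits

I(X;Y) = 0.3010 + 0.2950 - 0.5960 = 0.0000 dits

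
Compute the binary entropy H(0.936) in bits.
0.3431 bits

The binary entropy function is:
H(p) = -p log(p) - (1-p) log(1-p)

H(0.936) = -0.936 × log_2(0.936) - 0.064 × log_2(0.064)
H(0.936) = 0.3431 bits

Note: Binary entropy is maximized at p=0.5 (H=1 bit) and minimized at p=0 or p=1 (H=0).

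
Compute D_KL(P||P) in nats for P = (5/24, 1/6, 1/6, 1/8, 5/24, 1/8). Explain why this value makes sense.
0.0000 nats

KL divergence satisfies the Gibbs inequality: D_KL(P||Q) ≥ 0 for all distributions P, Q.

D_KL(P||Q) = Σ p(x) log(p(x)/q(x))
Each term is p(x) × log_e(p(x)/p(x)) = p(x) × log_e(1) = 0, so the sum is 0.
D_KL(P||Q) = 0.0000 nats

When P = Q, the KL divergence is exactly 0, as there is no 'divergence' between identical distributions.

This non-negativity is a fundamental property: relative entropy cannot be negative because it measures how different Q is from P.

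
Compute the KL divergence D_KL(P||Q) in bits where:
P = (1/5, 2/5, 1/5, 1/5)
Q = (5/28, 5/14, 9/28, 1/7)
0.0583 bits

KL divergence: D_KL(P||Q) = Σ p(x) log(p(x)/q(x))

Computing term by term:
  x=0: 1/5 × log_2[(1/5)/(5/28)] = 1/5 × 0.1635 = 0.0327
  x=1: 2/5 × log_2[(2/5)/(5/14)] = 2/5 × 0.1635 = 0.0654
  x=2: 1/5 × log_2[(1/5)/(9/28)] = 1/5 × -0.6845 = -0.1369
  x=3: 1/5 × log_2[(1/5)/(1/7)] = 1/5 × 0.4854 = 0.0971

D_KL(P||Q) = 0.0583 bits

Note: KL divergence is always non-negative and equals 0 iff P = Q.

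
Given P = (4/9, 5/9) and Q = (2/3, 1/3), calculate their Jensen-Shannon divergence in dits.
0.0110 dits

Jensen-Shannon divergence is:
JSD(P||Q) = 0.5 × D_KL(P||M) + 0.5 × D_KL(Q||M)
where M = 0.5 × (P + Q) is the mixture distribution.

M = 0.5 × (4/9, 5/9) + 0.5 × (2/3, 1/3) = (5/9, 4/9)

D_KL(P||M) = 0.0108 dits
D_KL(Q||M) = 0.0111 dits

JSD(P||Q) = 0.5 × 0.0108 + 0.5 × 0.0111 = 0.0110 dits

Unlike KL divergence, JSD is symmetric and bounded: 0 ≤ JSD ≤ log(2).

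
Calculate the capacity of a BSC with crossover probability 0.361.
0.0565 bits

For a binary symmetric channel (BSC) with error probability p:
Capacity C = 1 - H(p) bits per symbol

where H(p) = -p log₂(p) - (1-p) log₂(1-p) is the binary entropy function.

H(0.361) = 0.9435 bits
C = 1 - 0.9435 = 0.0565 bits per symbol

This means we can reliably transmit up to 0.0565 bits of information per channel use.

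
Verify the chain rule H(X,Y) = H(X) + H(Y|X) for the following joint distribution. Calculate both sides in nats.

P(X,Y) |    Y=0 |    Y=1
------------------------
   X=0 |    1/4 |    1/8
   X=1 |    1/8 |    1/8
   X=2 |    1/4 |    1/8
H(X,Y) = 1.7329, H(X) = 1.0822, H(Y|X) = 0.6507 (all in nats)

Chain rule: H(X,Y) = H(X) + H(Y|X)

Left side — joint entropy directly:
H(X,Y) = -Σ p(x,y) log p(x,y) = 1.7329 nats

Right side — compute H(Y|X) from the conditional distributions:
P(X) = (3/8, 1/4, 3/8), so H(X) = 1.0822 nats
H(Y|X) = Σ_x P(X=x) · H(Y|X=x):
  P(Y|X=0) = (2/3, 1/3), H(Y|X=0) = 0.6365, weight P(X=0) = 3/8
  P(Y|X=1) = (1/2, 1/2), H(Y|X=1) = 0.6931, weight P(X=1) = 1/4
  P(Y|X=2) = (2/3, 1/3), H(Y|X=2) = 0.6365, weight P(X=2) = 3/8
H(Y|X) = 0.6507 nats

H(X) + H(Y|X) = 1.0822 + 0.6507 = 1.7329 nats

Both sides equal 1.7329 nats. ✓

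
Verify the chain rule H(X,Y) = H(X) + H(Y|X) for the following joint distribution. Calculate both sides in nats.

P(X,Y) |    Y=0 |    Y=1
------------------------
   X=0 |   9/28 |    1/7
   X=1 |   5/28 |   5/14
H(X,Y) = 1.3182, H(X) = 0.6906, H(Y|X) = 0.6276 (all in nats)

Chain rule: H(X,Y) = H(X) + H(Y|X)

Left side — joint entropy directly:
H(X,Y) = -Σ p(x,y) log p(x,y) = 1.3182 nats

Right side — compute H(Y|X) from the conditional distributions:
P(X) = (13/28, 15/28), so H(X) = 0.6906 nats
H(Y|X) = Σ_x P(X=x) · H(Y|X=x):
  P(Y|X=0) = (9/13, 4/13), H(Y|X=0) = 0.6172, weight P(X=0) = 13/28
  P(Y|X=1) = (1/3, 2/3), H(Y|X=1) = 0.6365, weight P(X=1) = 15/28
H(Y|X) = 0.6276 nats

H(X) + H(Y|X) = 0.6906 + 0.6276 = 1.3182 nats

Both sides equal 1.3182 nats. ✓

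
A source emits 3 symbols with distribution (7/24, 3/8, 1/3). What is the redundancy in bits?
0.0075 bits

Redundancy measures how far a source is from maximum entropy:
R = H_max - H(X)

Maximum entropy for 3 symbols: H_max = log_2(3) = 1.5850 bits
Actual entropy: H(X) = 1.5774 bits
Redundancy: R = 1.5850 - 1.5774 = 0.0075 bits

This redundancy represents potential for compression: the source could be compressed by 0.0075 bits per symbol.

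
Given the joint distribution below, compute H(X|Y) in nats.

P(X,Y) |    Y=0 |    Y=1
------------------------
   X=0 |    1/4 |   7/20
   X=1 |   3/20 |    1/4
0.6721 nats

Using the chain rule: H(X|Y) = H(X,Y) - H(Y)

First, compute H(X,Y) = 1.3452 nats

Marginal P(Y) = (2/5, 3/5)
H(Y) = 0.6730 nats

H(X|Y) = H(X,Y) - H(Y) = 1.3452 - 0.6730 = 0.6721 nats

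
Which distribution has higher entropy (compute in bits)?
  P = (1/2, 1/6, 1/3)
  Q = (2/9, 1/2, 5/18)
Q

Computing entropies in bits:
H(P) = 1.4591
H(Q) = 1.4955

Distribution Q has higher entropy.

Intuition: The distribution closer to uniform (more spread out) has higher entropy.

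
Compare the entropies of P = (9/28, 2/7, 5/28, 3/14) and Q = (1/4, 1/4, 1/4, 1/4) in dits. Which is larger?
Q

Computing entropies in dits:
H(P) = 0.5908
H(Q) = 0.6021

Distribution Q has higher entropy.

Intuition: The distribution closer to uniform (more spread out) has higher entropy.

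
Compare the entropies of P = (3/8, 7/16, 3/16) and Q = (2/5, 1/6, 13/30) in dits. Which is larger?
P

Computing entropies in dits:
H(P) = 0.4531
H(Q) = 0.4462

Distribution P has higher entropy.

Intuition: The distribution closer to uniform (more spread out) has higher entropy.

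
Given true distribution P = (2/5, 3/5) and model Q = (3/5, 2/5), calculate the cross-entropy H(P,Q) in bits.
1.0879 bits

Cross-entropy: H(P,Q) = -Σ p(x) log q(x)

Alternatively: H(P,Q) = H(P) + D_KL(P||Q)
H(P) = 0.9710 bits
D_KL(P||Q) = 0.1170 bits

H(P,Q) = 0.9710 + 0.1170 = 1.0879 bits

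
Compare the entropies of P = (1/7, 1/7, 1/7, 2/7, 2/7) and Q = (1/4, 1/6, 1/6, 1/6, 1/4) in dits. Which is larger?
Q

Computing entropies in dits:
H(P) = 0.6731
H(Q) = 0.6901

Distribution Q has higher entropy.

Intuition: The distribution closer to uniform (more spread out) has higher entropy.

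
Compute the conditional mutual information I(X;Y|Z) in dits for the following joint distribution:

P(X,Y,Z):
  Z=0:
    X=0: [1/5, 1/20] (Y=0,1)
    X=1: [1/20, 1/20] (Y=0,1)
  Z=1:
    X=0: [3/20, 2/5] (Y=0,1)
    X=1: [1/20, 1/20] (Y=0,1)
0.0107 dits

Conditional mutual information: I(X;Y|Z) = H(X|Z) + H(Y|Z) - H(X,Y|Z)

H(Z) = 0.2812
H(X,Z) = 0.4933 → H(X|Z) = 0.2121
H(Y,Z) = 0.5464 → H(Y|Z) = 0.2652
H(X,Y,Z) = 0.7478 → H(X,Y|Z) = 0.4666

I(X;Y|Z) = 0.2121 + 0.2652 - 0.4666 = 0.0107 dits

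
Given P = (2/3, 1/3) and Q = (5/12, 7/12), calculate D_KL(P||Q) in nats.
0.1268 nats

KL divergence: D_KL(P||Q) = Σ p(x) log(p(x)/q(x))

Computing term by term:
  x=0: 2/3 × log_e[(2/3)/(5/12)] = 2/3 × 0.4700 = 0.3133
  x=1: 1/3 × log_e[(1/3)/(7/12)] = 1/3 × -0.5596 = -0.1865

D_KL(P||Q) = 0.1268 nats

Note: KL divergence is always non-negative and equals 0 iff P = Q.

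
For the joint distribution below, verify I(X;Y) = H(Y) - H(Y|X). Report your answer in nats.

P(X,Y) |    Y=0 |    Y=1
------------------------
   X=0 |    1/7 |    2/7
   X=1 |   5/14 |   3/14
I(X;Y) = 0.0423 nats

Mutual information has multiple equivalent forms:
- I(X;Y) = H(X) - H(X|Y)
- I(X;Y) = H(Y) - H(Y|X)
- I(X;Y) = H(X) + H(Y) - H(X,Y)

Computing all quantities:
H(X) = 0.6829, H(Y) = 0.6931, H(X,Y) = 1.3337
H(X|Y) = 0.6406, H(Y|X) = 0.6508

Verification:
H(X) - H(X|Y) = 0.6829 - 0.6406 = 0.0423
H(Y) - H(Y|X) = 0.6931 - 0.6508 = 0.0423
H(X) + H(Y) - H(X,Y) = 0.6829 + 0.6931 - 1.3337 = 0.0423

All forms give I(X;Y) = 0.0423 nats. ✓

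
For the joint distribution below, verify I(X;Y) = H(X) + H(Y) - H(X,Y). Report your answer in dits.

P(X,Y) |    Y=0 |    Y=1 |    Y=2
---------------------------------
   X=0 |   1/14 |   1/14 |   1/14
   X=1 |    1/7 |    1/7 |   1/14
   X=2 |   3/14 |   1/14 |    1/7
I(X;Y) = 0.0145 dits

Mutual information has multiple equivalent forms:
- I(X;Y) = H(X) - H(X|Y)
- I(X;Y) = H(Y) - H(Y|X)
- I(X;Y) = H(X) + H(Y) - H(X,Y)

Computing all quantities:
H(X) = 0.4608, H(Y) = 0.4686, H(X,Y) = 0.9149
H(X|Y) = 0.4463, H(Y|X) = 0.4541

Verification:
H(X) - H(X|Y) = 0.4608 - 0.4463 = 0.0145
H(Y) - H(Y|X) = 0.4686 - 0.4541 = 0.0145
H(X) + H(Y) - H(X,Y) = 0.4608 + 0.4686 - 0.9149 = 0.0145

All forms give I(X;Y) = 0.0145 dits. ✓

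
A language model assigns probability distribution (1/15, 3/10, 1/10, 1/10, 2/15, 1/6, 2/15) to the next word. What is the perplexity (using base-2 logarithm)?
6.2851

Perplexity is 2^H (or exp(H) for natural log).

First, H = -Σ p log p = 2.6519 bits
Perplexity = 2^2.6519 = 6.2851

Interpretation: The model's uncertainty is equivalent to choosing uniformly among 6.3 options.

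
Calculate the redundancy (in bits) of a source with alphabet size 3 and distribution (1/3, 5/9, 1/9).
0.2333 bits

Redundancy measures how far a source is from maximum entropy:
R = H_max - H(X)

Maximum entropy for 3 symbols: H_max = log_2(3) = 1.5850 bits
Actual entropy: H(X) = 1.3516 bits
Redundancy: R = 1.5850 - 1.3516 = 0.2333 bits

This redundancy represents potential for compression: the source could be compressed by 0.2333 bits per symbol.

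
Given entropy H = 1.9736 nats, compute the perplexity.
7.1965

Perplexity is e^H (or exp(H) for natural log).

H = 1.9736 nats
Perplexity = e^1.9736 = 7.1965

Interpretation: The model's uncertainty is equivalent to choosing uniformly among 7.2 options.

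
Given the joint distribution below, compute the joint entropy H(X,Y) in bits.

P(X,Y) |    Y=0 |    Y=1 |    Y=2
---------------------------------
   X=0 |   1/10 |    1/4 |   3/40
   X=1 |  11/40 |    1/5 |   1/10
2.4212 bits

Joint entropy is H(X,Y) = -Σ_{x,y} p(x,y) log p(x,y).

Summing over all non-zero entries:
H(X,Y) = -[1/10·log_2(1/10) + 1/4·log_2(1/4) + 3/40·log_2(3/40) + 11/40·log_2(11/40) + 1/5·log_2(1/5) + 1/10·log_2(1/10)]
H(X,Y) = 2.4212 bits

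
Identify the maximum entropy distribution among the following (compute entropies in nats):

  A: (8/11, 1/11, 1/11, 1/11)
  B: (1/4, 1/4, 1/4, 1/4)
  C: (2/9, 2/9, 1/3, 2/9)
B

For a discrete distribution over n outcomes, entropy is maximized by the uniform distribution.

Computing entropies:
H(A) = 0.8856 nats
H(B) = 1.3863 nats
H(C) = 1.3689 nats

The uniform distribution (where all probabilities equal 1/4) achieves the maximum entropy of log_e(4) = 1.3863 nats.

Distribution B has the highest entropy.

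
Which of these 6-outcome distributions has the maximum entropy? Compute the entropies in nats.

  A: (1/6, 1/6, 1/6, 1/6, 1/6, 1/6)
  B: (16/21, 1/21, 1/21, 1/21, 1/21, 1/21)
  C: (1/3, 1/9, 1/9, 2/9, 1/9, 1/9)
A

For a discrete distribution over n outcomes, entropy is maximized by the uniform distribution.

Computing entropies:
H(A) = 1.7918 nats
H(B) = 0.9321 nats
H(C) = 1.6770 nats

The uniform distribution (where all probabilities equal 1/6) achieves the maximum entropy of log_e(6) = 1.7918 nats.

Distribution A has the highest entropy.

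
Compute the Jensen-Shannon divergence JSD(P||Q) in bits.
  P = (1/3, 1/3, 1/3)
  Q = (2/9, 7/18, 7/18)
0.0112 bits

Jensen-Shannon divergence is:
JSD(P||Q) = 0.5 × D_KL(P||M) + 0.5 × D_KL(Q||M)
where M = 0.5 × (P + Q) is the mixture distribution.

M = 0.5 × (1/3, 1/3, 1/3) + 0.5 × (2/9, 7/18, 7/18) = (5/18, 13/36, 13/36)

D_KL(P||M) = 0.0107 bits
D_KL(Q||M) = 0.0116 bits

JSD(P||Q) = 0.5 × 0.0107 + 0.5 × 0.0116 = 0.0112 bits

Unlike KL divergence, JSD is symmetric and bounded: 0 ≤ JSD ≤ log(2).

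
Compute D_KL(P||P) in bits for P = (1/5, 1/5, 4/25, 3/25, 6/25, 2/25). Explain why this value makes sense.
0.0000 bits

KL divergence satisfies the Gibbs inequality: D_KL(P||Q) ≥ 0 for all distributions P, Q.

D_KL(P||Q) = Σ p(x) log(p(x)/q(x))
Each term is p(x) × log_2(p(x)/p(x)) = p(x) × log_2(1) = 0, so the sum is 0.
D_KL(P||Q) = 0.0000 bits

When P = Q, the KL divergence is exactly 0, as there is no 'divergence' between identical distributions.

This non-negativity is a fundamental property: relative entropy cannot be negative because it measures how different Q is from P.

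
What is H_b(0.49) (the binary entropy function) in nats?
0.6929 nats

The binary entropy function is:
H(p) = -p log(p) - (1-p) log(1-p)

H(0.49) = -0.49 × log_e(0.49) - 0.51 × log_e(0.51)
H(0.49) = 0.6929 nats

Note: Binary entropy is maximized at p=0.5 (H=1 bit) and minimized at p=0 or p=1 (H=0).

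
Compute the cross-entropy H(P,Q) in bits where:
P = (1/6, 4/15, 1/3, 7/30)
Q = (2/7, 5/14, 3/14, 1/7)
2.0932 bits

Cross-entropy: H(P,Q) = -Σ p(x) log q(x)

Alternatively: H(P,Q) = H(P) + D_KL(P||Q)
H(P) = 1.9575 bits
D_KL(P||Q) = 0.1356 bits

H(P,Q) = 1.9575 + 0.1356 = 2.0932 bits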